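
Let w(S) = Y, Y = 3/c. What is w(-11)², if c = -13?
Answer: 9/169 ≈ 0.053254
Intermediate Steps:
Y = -3/13 (Y = 3/(-13) = 3*(-1/13) = -3/13 ≈ -0.23077)
w(S) = -3/13
w(-11)² = (-3/13)² = 9/169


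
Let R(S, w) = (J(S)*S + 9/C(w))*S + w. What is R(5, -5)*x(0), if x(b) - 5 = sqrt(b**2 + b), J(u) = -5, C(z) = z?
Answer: -695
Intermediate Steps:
x(b) = 5 + sqrt(b + b**2) (x(b) = 5 + sqrt(b**2 + b) = 5 + sqrt(b + b**2))
R(S, w) = w + S*(-5*S + 9/w) (R(S, w) = (-5*S + 9/w)*S + w = S*(-5*S + 9/w) + w = w + S*(-5*S + 9/w))
R(5, -5)*x(0) = (-5 - 5*5**2 + 9*5/(-5))*(5 + sqrt(0*(1 + 0))) = (-5 - 5*25 + 9*5*(-1/5))*(5 + sqrt(0*1)) = (-5 - 125 - 9)*(5 + sqrt(0)) = -139*(5 + 0) = -139*5 = -695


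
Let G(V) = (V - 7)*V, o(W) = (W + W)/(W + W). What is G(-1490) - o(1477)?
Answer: 2230529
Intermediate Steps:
o(W) = 1 (o(W) = (2*W)/((2*W)) = (2*W)*(1/(2*W)) = 1)
G(V) = V*(-7 + V) (G(V) = (-7 + V)*V = V*(-7 + V))
G(-1490) - o(1477) = -1490*(-7 - 1490) - 1*1 = -1490*(-1497) - 1 = 2230530 - 1 = 2230529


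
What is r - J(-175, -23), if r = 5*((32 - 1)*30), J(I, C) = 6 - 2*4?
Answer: 4652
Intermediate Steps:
J(I, C) = -2 (J(I, C) = 6 - 8 = -2)
r = 4650 (r = 5*(31*30) = 5*930 = 4650)
r - J(-175, -23) = 4650 - 1*(-2) = 4650 + 2 = 4652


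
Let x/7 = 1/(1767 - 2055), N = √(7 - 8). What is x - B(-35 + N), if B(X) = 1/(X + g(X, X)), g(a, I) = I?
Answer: -1771/176544 + I/2452 ≈ -0.010031 + 0.00040783*I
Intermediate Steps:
N = I (N = √(-1) = I ≈ 1.0*I)
B(X) = 1/(2*X) (B(X) = 1/(X + X) = 1/(2*X))
x = -7/288 (x = 7/(1767 - 2055) = 7/(-288) = 7*(-1/288) = -7/288 ≈ -0.024306)
x - B(-35 + N) = -7/288 - 1/(2*(-35 + I)) = -7/288 - (-35 - I)/1226/2 = -7/288 - (-35 - I)/2452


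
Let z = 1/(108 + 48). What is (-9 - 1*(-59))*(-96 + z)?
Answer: -374375/78 ≈ -4799.7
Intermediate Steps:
z = 1/156 ≈ 0.0064103
(-9 - 1*(-59))*(-96 + z) = (-9 - 1*(-59))*(-96 + 1/156) = (-9 + 59)*(-14975/156) = 50*(-14975/156) = -374375/78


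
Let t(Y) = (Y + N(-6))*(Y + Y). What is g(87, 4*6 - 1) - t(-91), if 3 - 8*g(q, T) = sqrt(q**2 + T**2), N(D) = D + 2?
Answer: -138317/8 - sqrt(8098)/8 ≈ -17301.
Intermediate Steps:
N(D) = 2 + D
g(q, T) = 3/8 - sqrt(T**2 + q**2)/8 (g(q, T) = 3/8 - sqrt(q**2 + T**2)/8 = 3/8 - sqrt(T**2 + q**2)/8)
t(Y) = 2*Y*(-4 + Y) (t(Y) = (Y + (2 - 6))*(Y + Y) = (Y - 4)*(2*Y) = (-4 + Y)*(2*Y) = 2*Y*(-4 + Y))
g(87, 4*6 - 1) - t(-91) = (3/8 - sqrt((4*6 - 1)**2 + 87**2)/8) - 2*(-91)*(-4 - 91) = (3/8 - sqrt((24 - 1)**2 + 7569)/8) - 2*(-91)*(-95) = (3/8 - sqrt(23**2 + 7569)/8) - 1*17290 = (3/8 - sqrt(529 + 7569)/8) - 17290 = (3/8 - sqrt(8098)/8) - 17290 = -138317/8 - sqrt(8098)/8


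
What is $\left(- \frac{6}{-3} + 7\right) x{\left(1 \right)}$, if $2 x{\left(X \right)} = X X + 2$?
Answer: $\frac{27}{2} \approx 13.5$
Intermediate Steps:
$x{\left(X \right)} = 1 + \frac{X^{2}}{2}$ ($x{\left(X \right)} = \frac{X X + 2}{2} = \frac{X^{2} + 2}{2} = \frac{2 + X^{2}}{2} = 1 + \frac{X^{2}}{2}$)
$\left(- \frac{6}{-3} + 7\right) x{\left(1 \right)} = \left(- \frac{6}{-3} + 7\right) \left(1 + \frac{1^{2}}{2}\right) = \left(\left(-6\right) \left(- \frac{1}{3}\right) + 7\right) \left(1 + \frac{1}{2} \cdot 1\right) = \left(2 + 7\right) \left(1 + \frac{1}{2}\right) = 9 \cdot \frac{3}{2} = \frac{27}{2}$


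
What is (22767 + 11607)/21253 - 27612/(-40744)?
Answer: 496843023/216483058 ≈ 2.2951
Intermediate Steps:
(22767 + 11607)/21253 - 27612/(-40744) = 34374*(1/21253) - 27612*(-1/40744) = 34374/21253 + 6903/10186 = 496843023/216483058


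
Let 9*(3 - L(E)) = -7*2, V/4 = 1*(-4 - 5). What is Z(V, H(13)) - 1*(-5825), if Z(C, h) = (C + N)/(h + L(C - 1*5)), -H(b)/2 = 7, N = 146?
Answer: 98827/17 ≈ 5813.4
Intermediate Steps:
H(b) = -14 (H(b) = -2*7 = -14)
V = -36 (V = 4*(1*(-4 - 5)) = 4*(1*(-9)) = 4*(-9) = -36)
L(E) = 41/9 (L(E) = 3 - (-7)*2/9 = 3 - 1/9*(-14) = 3 + 14/9 = 41/9)
Z(C, h) = (146 + C)/(41/9 + h) (Z(C, h) = (C + 146)/(h + 41/9) = (146 + C)/(41/9 + h))
Z(V, H(13)) - 1*(-5825) = 9*(146 - 36)/(41 + 9*(-14)) - 1*(-5825) = 9*110/(41 - 126) + 5825 = 9*110/(-85) + 5825 = 9*(-1/85)*110 + 5825 = -198/17 + 5825 = 98827/17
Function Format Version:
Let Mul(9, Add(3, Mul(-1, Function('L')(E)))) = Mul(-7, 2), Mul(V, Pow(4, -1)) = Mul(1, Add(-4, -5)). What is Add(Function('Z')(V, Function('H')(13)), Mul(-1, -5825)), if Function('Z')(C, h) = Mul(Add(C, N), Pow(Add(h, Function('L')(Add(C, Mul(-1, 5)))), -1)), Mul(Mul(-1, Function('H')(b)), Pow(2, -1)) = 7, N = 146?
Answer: Rational(98827, 17) ≈ 5813.4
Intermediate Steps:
Function('H')(b) = -14 (Function('H')(b) = Mul(-2, 7) = -14)
V = -36 (V = Mul(4, Mul(1, Add(-4, -5))) = Mul(4, Mul(1, -9)) = Mul(4, -9) = -36)
Function('L')(E) = Rational(41, 9) (Function('L')(E) = Add(3, Mul(Rational(-1, 9), Mul(-7, 2))) = Add(3, Mul(Rational(-1, 9), -14)) = Add(3, Rational(14, 9)) = Rational(41, 9))
Function('Z')(C, h) = Mul(Pow(Add(Rational(41, 9), h), -1), Add(146, C)) (Function('Z')(C, h) = Mul(Add(C, 146), Pow(Add(h, Rational(41, 9)), -1)) = Mul(Add(146, C), Pow(Add(Rational(41, 9), h), -1)) = Mul(Pow(Add(Rational(41, 9), h), -1), Add(146, C)))
Add(Function('Z')(V, Function('H')(13)), Mul(-1, -5825)) = Add(Mul(9, Pow(Add(41, Mul(9, -14)), -1), Add(146, -36)), Mul(-1, -5825)) = Add(Mul(9, Pow(Add(41, -126), -1), 110), 5825) = Add(Mul(9, Pow(-85, -1), 110), 5825) = Add(Mul(9, Rational(-1, 85), 110), 5825) = Add(Rational(-198, 17), 5825) = Rational(98827, 17)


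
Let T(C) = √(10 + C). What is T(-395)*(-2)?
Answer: -2*I*√385 ≈ -39.243*I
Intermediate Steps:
T(-395)*(-2) = √(10 - 395)*(-2) = √(-385)*(-2) = (I*√385)*(-2) = -2*I*√385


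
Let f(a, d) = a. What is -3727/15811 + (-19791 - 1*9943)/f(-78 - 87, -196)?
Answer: 469509319/2608815 ≈ 179.97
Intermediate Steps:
-3727/15811 + (-19791 - 1*9943)/f(-78 - 87, -196) = -3727/15811 + (-19791 - 1*9943)/(-78 - 87) = -3727*1/15811 + (-19791 - 9943)/(-165) = -3727/15811 - 29734*(-1/165) = -3727/15811 + 29734/165 = 469509319/2608815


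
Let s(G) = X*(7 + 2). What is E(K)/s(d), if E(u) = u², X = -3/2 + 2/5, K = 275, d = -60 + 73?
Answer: -68750/9 ≈ -7638.9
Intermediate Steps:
d = 13
X = -11/10 (X = -3*½ + 2*(⅕) = -3/2 + ⅖ = -11/10 ≈ -1.1000)
s(G) = -99/10 (s(G) = -11*(7 + 2)/10 = -11/10*9 = -99/10)
E(K)/s(d) = 275²/(-99/10) = 75625*(-10/99) = -68750/9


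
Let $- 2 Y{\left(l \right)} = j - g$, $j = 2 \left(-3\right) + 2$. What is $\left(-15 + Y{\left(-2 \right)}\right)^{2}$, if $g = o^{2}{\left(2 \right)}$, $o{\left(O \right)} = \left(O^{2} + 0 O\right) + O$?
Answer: $25$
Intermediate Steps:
$o{\left(O \right)} = O + O^{2}$ ($o{\left(O \right)} = \left(O^{2} + 0\right) + O = O^{2} + O = O + O^{2}$)
$g = 36$ ($g = \left(2 \left(1 + 2\right)\right)^{2} = \left(2 \cdot 3\right)^{2} = 6^{2} = 36$)
$j = -4$ ($j = -6 + 2 = -4$)
$Y{\left(l \right)} = 20$ ($Y{\left(l \right)} = - \frac{-4 - 36}{2} = \left(- \frac{1}{2}\right) \left(-40\right) = 20$)
$\left(-15 + Y{\left(-2 \right)}\right)^{2} = \left(-15 + 20\right)^{2} = 5^{2} = 25$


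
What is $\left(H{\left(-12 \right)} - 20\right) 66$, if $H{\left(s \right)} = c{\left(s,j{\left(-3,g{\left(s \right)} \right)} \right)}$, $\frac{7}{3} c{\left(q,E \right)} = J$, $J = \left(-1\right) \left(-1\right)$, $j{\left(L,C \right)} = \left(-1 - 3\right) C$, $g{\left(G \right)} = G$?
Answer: $- \frac{9042}{7} \approx -1291.7$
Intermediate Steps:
$j{\left(L,C \right)} = - 4 C$
$J = 1$
$c{\left(q,E \right)} = \frac{3}{7}$ ($c{\left(q,E \right)} = \frac{3}{7} \cdot 1 = \frac{3}{7}$)
$H{\left(s \right)} = \frac{3}{7}$
$\left(H{\left(-12 \right)} - 20\right) 66 = \left(\frac{3}{7} - 20\right) 66 = \left(- \frac{137}{7}\right) 66 = - \frac{9042}{7}$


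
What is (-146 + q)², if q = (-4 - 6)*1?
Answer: 24336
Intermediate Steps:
q = -10 (q = -10*1 = -10)
(-146 + q)² = (-146 - 10)² = (-156)² = 24336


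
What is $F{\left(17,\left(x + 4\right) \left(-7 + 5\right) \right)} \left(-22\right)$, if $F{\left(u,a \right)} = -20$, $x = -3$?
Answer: $440$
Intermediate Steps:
$F{\left(17,\left(x + 4\right) \left(-7 + 5\right) \right)} \left(-22\right) = \left(-20\right) \left(-22\right) = 440$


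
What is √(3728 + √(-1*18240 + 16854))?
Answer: √(3728 + 3*I*√154) ≈ 61.058 + 0.3049*I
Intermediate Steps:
√(3728 + √(-1*18240 + 16854)) = √(3728 + √(-18240 + 16854)) = √(3728 + √(-1386)) = √(3728 + 3*I*√154)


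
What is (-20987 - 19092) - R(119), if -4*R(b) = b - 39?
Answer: -40059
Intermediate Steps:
R(b) = 39/4 - b/4 (R(b) = -(b - 39)/4 = -(-39 + b)/4 = 39/4 - b/4)
(-20987 - 19092) - R(119) = (-20987 - 19092) - (39/4 - 1/4*119) = -40079 - (39/4 - 119/4) = -40079 - 1*(-20) = -40079 + 20 = -40059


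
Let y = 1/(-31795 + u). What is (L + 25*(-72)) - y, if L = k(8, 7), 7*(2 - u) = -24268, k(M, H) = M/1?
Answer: -355323129/198283 ≈ -1792.0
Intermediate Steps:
k(M, H) = M (k(M, H) = M*1 = M)
u = 24282/7 (u = 2 - ⅐*(-24268) = 2 + 24268/7 = 24282/7 ≈ 3468.9)
L = 8
y = -7/198283 (y = 1/(-31795 + 24282/7) = 1/(-198283/7) = -7/198283 ≈ -3.5303e-5)
(L + 25*(-72)) - y = (8 + 25*(-72)) - 1*(-7/198283) = (8 - 1800) + 7/198283 = -1792 + 7/198283 = -355323129/198283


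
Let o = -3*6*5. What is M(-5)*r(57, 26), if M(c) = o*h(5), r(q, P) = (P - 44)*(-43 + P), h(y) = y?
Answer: -137700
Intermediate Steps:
o = -90 (o = -18*5 = -90)
r(q, P) = (-44 + P)*(-43 + P)
M(c) = -450 (M(c) = -90*5 = -450)
M(-5)*r(57, 26) = -450*(1892 + 26**2 - 87*26) = -450*(1892 + 676 - 2262) = -450*306 = -137700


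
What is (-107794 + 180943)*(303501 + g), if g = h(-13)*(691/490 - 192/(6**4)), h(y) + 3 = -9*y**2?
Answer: 16214174837461/735 ≈ 2.2060e+10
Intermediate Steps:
h(y) = -3 - 9*y**2
g = -4241038/2205 (g = (-3 - 9*(-13)**2)*(691/490 - 192/(6**4)) = (-3 - 9*169)*(691*(1/490) - 192/1296) = (-3 - 1521)*(691/490 - 192*1/1296) = -1524*(691/490 - 4/27) = -1524*16697/13230 = -4241038/2205 ≈ -1923.4)
(-107794 + 180943)*(303501 + g) = (-107794 + 180943)*(303501 - 4241038/2205) = 73149*(664978667/2205) = 16214174837461/735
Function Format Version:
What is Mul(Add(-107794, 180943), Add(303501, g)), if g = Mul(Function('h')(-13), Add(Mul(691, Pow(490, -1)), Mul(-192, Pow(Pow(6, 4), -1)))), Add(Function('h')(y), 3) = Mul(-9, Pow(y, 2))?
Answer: Rational(16214174837461, 735) ≈ 2.2060e+10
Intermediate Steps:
Function('h')(y) = Add(-3, Mul(-9, Pow(y, 2)))
g = Rational(-4241038, 2205) (g = Mul(Add(-3, Mul(-9, Pow(-13, 2))), Add(Mul(691, Pow(490, -1)), Mul(-192, Pow(Pow(6, 4), -1)))) = Mul(Add(-3, Mul(-9, 169)), Add(Mul(691, Rational(1, 490)), Mul(-192, Pow(1296, -1)))) = Mul(Add(-3, -1521), Add(Rational(691, 490), Mul(-192, Rational(1, 1296)))) = Mul(-1524, Add(Rational(691, 490), Rational(-4, 27))) = Mul(-1524, Rational(16697, 13230)) = Rational(-4241038, 2205) ≈ -1923.4)
Mul(Add(-107794, 180943), Add(303501, g)) = Mul(Add(-107794, 180943), Add(303501, Rational(-4241038, 2205))) = Mul(73149, Rational(664978667, 2205)) = Rational(16214174837461, 735)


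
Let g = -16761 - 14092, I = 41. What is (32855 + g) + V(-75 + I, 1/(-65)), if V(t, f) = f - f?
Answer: 2002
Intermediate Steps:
V(t, f) = 0
g = -30853
(32855 + g) + V(-75 + I, 1/(-65)) = (32855 - 30853) + 0 = 2002 + 0 = 2002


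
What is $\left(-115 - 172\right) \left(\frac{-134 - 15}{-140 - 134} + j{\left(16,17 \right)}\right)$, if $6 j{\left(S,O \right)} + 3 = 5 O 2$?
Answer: $- \frac{3347281}{411} \approx -8144.2$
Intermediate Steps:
$j{\left(S,O \right)} = - \frac{1}{2} + \frac{5 O}{3}$ ($j{\left(S,O \right)} = - \frac{1}{2} + \frac{5 O 2}{6} = - \frac{1}{2} + \frac{10 O}{6} = - \frac{1}{2} + \frac{5 O}{3}$)
$\left(-115 - 172\right) \left(\frac{-134 - 15}{-140 - 134} + j{\left(16,17 \right)}\right) = \left(-115 - 172\right) \left(\frac{-134 - 15}{-140 - 134} + \left(- \frac{1}{2} + \frac{5}{3} \cdot 17\right)\right) = - 287 \left(- \frac{149}{-274} + \left(- \frac{1}{2} + \frac{85}{3}\right)\right) = - 287 \left(\left(-149\right) \left(- \frac{1}{274}\right) + \frac{167}{6}\right) = - 287 \left(\frac{149}{274} + \frac{167}{6}\right) = \left(-287\right) \frac{11663}{411} = - \frac{3347281}{411}$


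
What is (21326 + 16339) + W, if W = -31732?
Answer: 5933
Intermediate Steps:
(21326 + 16339) + W = (21326 + 16339) - 31732 = 37665 - 31732 = 5933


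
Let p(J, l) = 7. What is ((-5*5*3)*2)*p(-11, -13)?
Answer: -1050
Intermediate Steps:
((-5*5*3)*2)*p(-11, -13) = ((-5*5*3)*2)*7 = (-25*3*2)*7 = -75*2*7 = -150*7 = -1050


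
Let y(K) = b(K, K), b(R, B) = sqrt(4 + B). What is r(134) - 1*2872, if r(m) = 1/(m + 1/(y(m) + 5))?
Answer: -5823501927/2027687 - sqrt(138)/2027687 ≈ -2872.0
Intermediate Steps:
y(K) = sqrt(4 + K)
r(m) = 1/(m + 1/(5 + sqrt(4 + m))) (r(m) = 1/(m + 1/(sqrt(4 + m) + 5)) = 1/(m + 1/(5 + sqrt(4 + m))))
r(134) - 1*2872 = (5 + sqrt(4 + 134))/(1 + 5*134 + 134*sqrt(4 + 134)) - 1*2872 = (5 + sqrt(138))/(1 + 670 + 134*sqrt(138)) - 2872 = (5 + sqrt(138))/(671 + 134*sqrt(138)) - 2872 = -2872 + (5 + sqrt(138))/(671 + 134*sqrt(138))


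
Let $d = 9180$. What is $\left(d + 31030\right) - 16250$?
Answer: $23960$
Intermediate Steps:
$\left(d + 31030\right) - 16250 = \left(9180 + 31030\right) - 16250 = 40210 - 16250 = 23960$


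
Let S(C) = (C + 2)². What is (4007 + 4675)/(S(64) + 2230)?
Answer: 4341/3293 ≈ 1.3183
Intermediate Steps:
S(C) = (2 + C)²
(4007 + 4675)/(S(64) + 2230) = (4007 + 4675)/((2 + 64)² + 2230) = 8682/(66² + 2230) = 8682/(4356 + 2230) = 8682/6586 = 8682*(1/6586) = 4341/3293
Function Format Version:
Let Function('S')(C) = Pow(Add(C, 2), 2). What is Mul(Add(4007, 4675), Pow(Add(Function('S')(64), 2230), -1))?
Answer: Rational(4341, 3293) ≈ 1.3183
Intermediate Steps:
Function('S')(C) = Pow(Add(2, C), 2)
Mul(Add(4007, 4675), Pow(Add(Function('S')(64), 2230), -1)) = Mul(Add(4007, 4675), Pow(Add(Pow(Add(2, 64), 2), 2230), -1)) = Mul(8682, Pow(Add(Pow(66, 2), 2230), -1)) = Mul(8682, Pow(Add(4356, 2230), -1)) = Mul(8682, Pow(6586, -1)) = Mul(8682, Rational(1, 6586)) = Rational(4341, 3293)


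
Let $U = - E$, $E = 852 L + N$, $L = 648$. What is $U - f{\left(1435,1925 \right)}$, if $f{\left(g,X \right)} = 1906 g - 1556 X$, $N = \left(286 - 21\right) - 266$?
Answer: $-291905$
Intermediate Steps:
$N = -1$ ($N = 265 - 266 = -1$)
$E = 552095$ ($E = 852 \cdot 648 - 1 = 552096 - 1 = 552095$)
$f{\left(g,X \right)} = - 1556 X + 1906 g$
$U = -552095$ ($U = \left(-1\right) 552095 = -552095$)
$U - f{\left(1435,1925 \right)} = -552095 - \left(\left(-1556\right) 1925 + 1906 \cdot 1435\right) = -552095 - \left(-2995300 + 2735110\right) = -552095 - -260190 = -552095 + 260190 = -291905$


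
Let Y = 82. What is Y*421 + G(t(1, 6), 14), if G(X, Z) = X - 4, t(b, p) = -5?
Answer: 34513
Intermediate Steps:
G(X, Z) = -4 + X
Y*421 + G(t(1, 6), 14) = 82*421 + (-4 - 5) = 34522 - 9 = 34513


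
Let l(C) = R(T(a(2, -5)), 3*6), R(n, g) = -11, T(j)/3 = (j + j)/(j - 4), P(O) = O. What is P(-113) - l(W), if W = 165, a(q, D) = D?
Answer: -102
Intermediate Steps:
T(j) = 6*j/(-4 + j) (T(j) = 3*((j + j)/(j - 4)) = 3*((2*j)/(-4 + j)) = 3*(2*j/(-4 + j)) = 6*j/(-4 + j))
l(C) = -11
P(-113) - l(W) = -113 - 1*(-11) = -113 + 11 = -102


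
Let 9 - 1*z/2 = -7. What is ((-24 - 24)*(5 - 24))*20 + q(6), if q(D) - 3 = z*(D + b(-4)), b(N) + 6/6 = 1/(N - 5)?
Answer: 165595/9 ≈ 18399.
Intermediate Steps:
z = 32 (z = 18 - 2*(-7) = 18 + 14 = 32)
b(N) = -1 + 1/(-5 + N) (b(N) = -1 + 1/(N - 5) = -1 + 1/(-5 + N))
q(D) = -293/9 + 32*D (q(D) = 3 + 32*(D + (6 - 1*(-4))/(-5 - 4)) = 3 + 32*(D + (6 + 4)/(-9)) = 3 + 32*(D - 1/9*10) = 3 + 32*(D - 10/9) = 3 + 32*(-10/9 + D) = 3 + (-320/9 + 32*D) = -293/9 + 32*D)
((-24 - 24)*(5 - 24))*20 + q(6) = ((-24 - 24)*(5 - 24))*20 + (-293/9 + 32*6) = -48*(-19)*20 + (-293/9 + 192) = 912*20 + 1435/9 = 18240 + 1435/9 = 165595/9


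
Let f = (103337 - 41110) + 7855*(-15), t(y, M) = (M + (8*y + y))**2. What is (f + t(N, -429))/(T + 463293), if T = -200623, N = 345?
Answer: 3552689/131335 ≈ 27.051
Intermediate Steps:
t(y, M) = (M + 9*y)**2
f = -55598 (f = 62227 - 117825 = -55598)
(f + t(N, -429))/(T + 463293) = (-55598 + (-429 + 9*345)**2)/(-200623 + 463293) = (-55598 + (-429 + 3105)**2)/262670 = (-55598 + 2676**2)*(1/262670) = (-55598 + 7160976)*(1/262670) = 7105378*(1/262670) = 3552689/131335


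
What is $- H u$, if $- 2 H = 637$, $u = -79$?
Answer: $- \frac{50323}{2} \approx -25162.0$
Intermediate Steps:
$H = - \frac{637}{2}$ ($H = \left(- \frac{1}{2}\right) 637 = - \frac{637}{2} \approx -318.5$)
$- H u = - \frac{\left(-637\right) \left(-79\right)}{2} = \left(-1\right) \frac{50323}{2} = - \frac{50323}{2}$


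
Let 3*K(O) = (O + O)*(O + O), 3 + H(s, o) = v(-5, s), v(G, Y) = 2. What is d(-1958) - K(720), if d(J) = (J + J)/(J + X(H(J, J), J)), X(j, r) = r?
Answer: -691199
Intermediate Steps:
H(s, o) = -1 (H(s, o) = -3 + 2 = -1)
d(J) = 1 (d(J) = (J + J)/(J + J) = (2*J)/((2*J)) = (2*J)*(1/(2*J)) = 1)
K(O) = 4*O²/3 (K(O) = ((O + O)*(O + O))/3 = ((2*O)*(2*O))/3 = (4*O²)/3 = 4*O²/3)
d(-1958) - K(720) = 1 - 4*720²/3 = 1 - 4*518400/3 = 1 - 1*691200 = 1 - 691200 = -691199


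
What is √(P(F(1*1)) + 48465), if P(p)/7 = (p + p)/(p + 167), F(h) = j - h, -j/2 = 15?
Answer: √56021851/34 ≈ 220.14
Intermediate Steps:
j = -30 (j = -2*15 = -30)
F(h) = -30 - h
P(p) = 14*p/(167 + p) (P(p) = 7*((p + p)/(p + 167)) = 7*((2*p)/(167 + p)) = 7*(2*p/(167 + p)) = 14*p/(167 + p))
√(P(F(1*1)) + 48465) = √(14*(-30 - 1)/(167 + (-30 - 1)) + 48465) = √(14*(-31)/(167 - 31) + 48465) = √(14*(-31)/136 + 48465) = √(14*(-31)*(1/136) + 48465) = √(-217/68 + 48465) = √(3295403/68) = √56021851/34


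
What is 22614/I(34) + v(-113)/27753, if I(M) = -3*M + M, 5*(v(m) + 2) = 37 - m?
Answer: -313802219/943602 ≈ -332.56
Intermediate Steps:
v(m) = 27/5 - m/5 (v(m) = -2 + (37 - m)/5 = -2 + (37/5 - m/5) = 27/5 - m/5)
I(M) = -2*M
22614/I(34) + v(-113)/27753 = 22614/((-2*34)) + (27/5 - ⅕*(-113))/27753 = 22614/(-68) + (27/5 + 113/5)*(1/27753) = 22614*(-1/68) + 28*(1/27753) = -11307/34 + 28/27753 = -313802219/943602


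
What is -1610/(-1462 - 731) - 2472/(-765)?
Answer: 14494/3655 ≈ 3.9655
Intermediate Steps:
-1610/(-1462 - 731) - 2472/(-765) = -1610/(-2193) - 2472*(-1/765) = -1610*(-1/2193) + 824/255 = 1610/2193 + 824/255 = 14494/3655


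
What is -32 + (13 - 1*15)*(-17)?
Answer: 2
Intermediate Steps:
-32 + (13 - 1*15)*(-17) = -32 + (13 - 15)*(-17) = -32 - 2*(-17) = -32 + 34 = 2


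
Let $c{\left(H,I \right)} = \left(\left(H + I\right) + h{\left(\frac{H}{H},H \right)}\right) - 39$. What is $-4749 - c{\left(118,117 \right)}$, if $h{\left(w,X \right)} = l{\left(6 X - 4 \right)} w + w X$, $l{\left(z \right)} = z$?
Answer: $-5767$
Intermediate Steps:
$h{\left(w,X \right)} = X w + w \left(-4 + 6 X\right)$ ($h{\left(w,X \right)} = \left(6 X - 4\right) w + w X = \left(-4 + 6 X\right) w + X w = w \left(-4 + 6 X\right) + X w = X w + w \left(-4 + 6 X\right)$)
$c{\left(H,I \right)} = -43 + I + 8 H$ ($c{\left(H,I \right)} = \left(\left(H + I\right) + \frac{H}{H} \left(-4 + 7 H\right)\right) - 39 = \left(\left(H + I\right) + 1 \left(-4 + 7 H\right)\right) - 39 = \left(\left(H + I\right) + \left(-4 + 7 H\right)\right) - 39 = \left(-4 + I + 8 H\right) - 39 = -43 + I + 8 H$)
$-4749 - c{\left(118,117 \right)} = -4749 - \left(-43 + 117 + 8 \cdot 118\right) = -4749 - \left(-43 + 117 + 944\right) = -4749 - 1018 = -5767$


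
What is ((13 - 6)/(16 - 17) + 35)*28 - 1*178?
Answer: 606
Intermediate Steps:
((13 - 6)/(16 - 17) + 35)*28 - 1*178 = (7/(-1) + 35)*28 - 178 = (7*(-1) + 35)*28 - 178 = (-7 + 35)*28 - 178 = 28*28 - 178 = 784 - 178 = 606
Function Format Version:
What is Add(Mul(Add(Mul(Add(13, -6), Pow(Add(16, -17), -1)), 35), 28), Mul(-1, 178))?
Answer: 606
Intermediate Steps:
Add(Mul(Add(Mul(Add(13, -6), Pow(Add(16, -17), -1)), 35), 28), Mul(-1, 178)) = Add(Mul(Add(Mul(7, Pow(-1, -1)), 35), 28), -178) = Add(Mul(Add(Mul(7, -1), 35), 28), -178) = Add(Mul(Add(-7, 35), 28), -178) = Add(Mul(28, 28), -178) = Add(784, -178) = 606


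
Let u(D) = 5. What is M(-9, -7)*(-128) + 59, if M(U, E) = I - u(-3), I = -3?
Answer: 1083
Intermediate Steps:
M(U, E) = -8 (M(U, E) = -3 - 1*5 = -3 - 5 = -8)
M(-9, -7)*(-128) + 59 = -8*(-128) + 59 = 1024 + 59 = 1083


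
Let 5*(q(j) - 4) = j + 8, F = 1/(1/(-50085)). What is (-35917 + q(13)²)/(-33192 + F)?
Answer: 298748/693975 ≈ 0.43049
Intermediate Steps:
F = -50085 (F = 1/(-1/50085) = -50085)
q(j) = 28/5 + j/5 (q(j) = 4 + (j + 8)/5 = 4 + (8 + j)/5 = 4 + (8/5 + j/5) = 28/5 + j/5)
(-35917 + q(13)²)/(-33192 + F) = (-35917 + (28/5 + (⅕)*13)²)/(-33192 - 50085) = (-35917 + (28/5 + 13/5)²)/(-83277) = (-35917 + (41/5)²)*(-1/83277) = (-35917 + 1681/25)*(-1/83277) = -896244/25*(-1/83277) = 298748/693975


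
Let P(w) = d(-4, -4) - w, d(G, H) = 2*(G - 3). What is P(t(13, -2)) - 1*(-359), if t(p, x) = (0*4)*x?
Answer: 345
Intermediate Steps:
t(p, x) = 0 (t(p, x) = 0*x = 0)
d(G, H) = -6 + 2*G (d(G, H) = 2*(-3 + G) = -6 + 2*G)
P(w) = -14 - w (P(w) = (-6 + 2*(-4)) - w = (-6 - 8) - w = -14 - w)
P(t(13, -2)) - 1*(-359) = (-14 - 1*0) - 1*(-359) = (-14 + 0) + 359 = -14 + 359 = 345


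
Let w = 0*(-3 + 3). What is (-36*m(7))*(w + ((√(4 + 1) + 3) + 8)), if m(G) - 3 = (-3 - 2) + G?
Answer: -1980 - 180*√5 ≈ -2382.5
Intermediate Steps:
w = 0 (w = 0*0 = 0)
m(G) = -2 + G (m(G) = 3 + ((-3 - 2) + G) = 3 + (-5 + G) = -2 + G)
(-36*m(7))*(w + ((√(4 + 1) + 3) + 8)) = (-36*(-2 + 7))*(0 + ((√(4 + 1) + 3) + 8)) = (-36*5)*(0 + ((√5 + 3) + 8)) = -180*(0 + ((3 + √5) + 8)) = -180*(0 + (11 + √5)) = -180*(11 + √5) = -1980 - 180*√5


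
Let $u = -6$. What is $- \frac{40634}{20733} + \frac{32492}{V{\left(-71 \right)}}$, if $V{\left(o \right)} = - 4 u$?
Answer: $\frac{18685595}{13822} \approx 1351.9$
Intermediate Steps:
$V{\left(o \right)} = 24$ ($V{\left(o \right)} = \left(-4\right) \left(-6\right) = 24$)
$- \frac{40634}{20733} + \frac{32492}{V{\left(-71 \right)}} = - \frac{40634}{20733} + \frac{32492}{24} = \left(-40634\right) \frac{1}{20733} + 32492 \cdot \frac{1}{24} = - \frac{40634}{20733} + \frac{8123}{6} = \frac{18685595}{13822}$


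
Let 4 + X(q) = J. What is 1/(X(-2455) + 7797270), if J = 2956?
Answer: 1/7800222 ≈ 1.2820e-7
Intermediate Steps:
X(q) = 2952 (X(q) = -4 + 2956 = 2952)
1/(X(-2455) + 7797270) = 1/(2952 + 7797270) = 1/7800222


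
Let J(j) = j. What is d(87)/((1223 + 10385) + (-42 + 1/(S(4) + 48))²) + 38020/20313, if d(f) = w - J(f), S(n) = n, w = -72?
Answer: 1365823578452/734386472073 ≈ 1.8598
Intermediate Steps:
d(f) = -72 - f
d(87)/((1223 + 10385) + (-42 + 1/(S(4) + 48))²) + 38020/20313 = (-72 - 1*87)/((1223 + 10385) + (-42 + 1/(4 + 48))²) + 38020/20313 = (-72 - 87)/(11608 + (-42 + 1/52)²) + 38020*(1/20313) = -159/(11608 + (-42 + 1/52)²) + 38020/20313 = -159/(11608 + (-2183/52)²) + 38020/20313 = -159/(11608 + 4765489/2704) + 38020/20313 = -159/36153521/2704 + 38020/20313 = -159*2704/36153521 + 38020/20313 = -429936/36153521 + 38020/20313 = 1365823578452/734386472073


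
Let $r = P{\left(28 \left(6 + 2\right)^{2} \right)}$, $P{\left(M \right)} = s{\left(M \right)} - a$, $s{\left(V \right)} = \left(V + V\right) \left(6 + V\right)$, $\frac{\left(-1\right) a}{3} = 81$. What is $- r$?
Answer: $-6444275$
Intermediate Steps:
$a = -243$ ($a = \left(-3\right) 81 = -243$)
$s{\left(V \right)} = 2 V \left(6 + V\right)$
$P{\left(M \right)} = 243 + 2 M \left(6 + M\right)$ ($P{\left(M \right)} = 2 M \left(6 + M\right) - -243 = 2 M \left(6 + M\right) + 243 = 243 + 2 M \left(6 + M\right)$)
$r = 6444275$ ($r = 243 + 2 \cdot 28 \left(6 + 2\right)^{2} \left(6 + 28 \left(6 + 2\right)^{2}\right) = 243 + 2 \cdot 28 \cdot 8^{2} \left(6 + 28 \cdot 8^{2}\right) = 243 + 2 \cdot 28 \cdot 64 \left(6 + 28 \cdot 64\right) = 243 + 2 \cdot 1792 \left(6 + 1792\right) = 243 + 2 \cdot 1792 \cdot 1798 = 243 + 6444032 = 6444275$)
$- r = \left(-1\right) 6444275 = -6444275$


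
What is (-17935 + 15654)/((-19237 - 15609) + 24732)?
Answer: 2281/10114 ≈ 0.22553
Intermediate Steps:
(-17935 + 15654)/((-19237 - 15609) + 24732) = -2281/(-34846 + 24732) = -2281/(-10114) = -2281*(-1/10114) = 2281/10114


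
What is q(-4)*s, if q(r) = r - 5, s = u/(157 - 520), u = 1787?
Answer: 5361/121 ≈ 44.306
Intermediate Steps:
s = -1787/363 (s = 1787/(157 - 520) = 1787/(-363) = 1787*(-1/363) = -1787/363 ≈ -4.9229)
q(r) = -5 + r
q(-4)*s = (-5 - 4)*(-1787/363) = -9*(-1787/363) = 5361/121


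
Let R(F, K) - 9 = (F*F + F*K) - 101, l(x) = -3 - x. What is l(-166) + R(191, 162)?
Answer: 67494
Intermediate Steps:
R(F, K) = -92 + F² + F*K (R(F, K) = 9 + ((F*F + F*K) - 101) = 9 + ((F² + F*K) - 101) = 9 + (-101 + F² + F*K) = -92 + F² + F*K)
l(-166) + R(191, 162) = (-3 - 1*(-166)) + (-92 + 191² + 191*162) = (-3 + 166) + (-92 + 36481 + 30942) = 163 + 67331 = 67494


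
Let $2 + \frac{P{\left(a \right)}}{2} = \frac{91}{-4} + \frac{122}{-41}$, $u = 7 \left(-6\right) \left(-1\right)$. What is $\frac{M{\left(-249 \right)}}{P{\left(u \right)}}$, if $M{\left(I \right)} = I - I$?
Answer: $0$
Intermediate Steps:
$M{\left(I \right)} = 0$
$u = 42$ ($u = \left(-42\right) \left(-1\right) = 42$)
$P{\left(a \right)} = - \frac{4547}{82}$ ($P{\left(a \right)} = -4 + 2 \left(\frac{91}{-4} + \frac{122}{-41}\right) = -4 + 2 \left(91 \left(- \frac{1}{4}\right) + 122 \left(- \frac{1}{41}\right)\right) = -4 + 2 \left(- \frac{91}{4} - \frac{122}{41}\right) = -4 + 2 \left(- \frac{4219}{164}\right) = -4 - \frac{4219}{82} = - \frac{4547}{82}$)
$\frac{M{\left(-249 \right)}}{P{\left(u \right)}} = \frac{0}{- \frac{4547}{82}} = 0 \left(- \frac{82}{4547}\right) = 0$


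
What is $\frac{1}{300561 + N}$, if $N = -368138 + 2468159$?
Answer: $\frac{1}{2400582} \approx 4.1657 \cdot 10^{-7}$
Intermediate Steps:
$N = 2100021$
$\frac{1}{300561 + N} = \frac{1}{300561 + 2100021} = \frac{1}{2400582}$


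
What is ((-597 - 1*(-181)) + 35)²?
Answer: 145161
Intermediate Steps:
((-597 - 1*(-181)) + 35)² = ((-597 + 181) + 35)² = (-416 + 35)² = (-381)² = 145161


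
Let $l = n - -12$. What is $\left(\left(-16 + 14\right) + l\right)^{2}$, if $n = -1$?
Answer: $81$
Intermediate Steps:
$l = 11$ ($l = -1 - -12 = -1 + 12 = 11$)
$\left(\left(-16 + 14\right) + l\right)^{2} = \left(\left(-16 + 14\right) + 11\right)^{2} = \left(-2 + 11\right)^{2} = 9^{2} = 81$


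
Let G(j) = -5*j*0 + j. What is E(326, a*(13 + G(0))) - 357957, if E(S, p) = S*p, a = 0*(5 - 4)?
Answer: -357957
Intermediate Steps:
G(j) = j (G(j) = 0 + j = j)
a = 0 (a = 0*1 = 0)
E(326, a*(13 + G(0))) - 357957 = 326*(0*(13 + 0)) - 357957 = 326*(0*13) - 357957 = 326*0 - 357957 = 0 - 357957 = -357957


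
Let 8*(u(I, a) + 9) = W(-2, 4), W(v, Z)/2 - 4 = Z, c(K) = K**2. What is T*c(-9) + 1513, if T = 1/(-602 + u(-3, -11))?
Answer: 307112/203 ≈ 1512.9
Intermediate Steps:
W(v, Z) = 8 + 2*Z
u(I, a) = -7 (u(I, a) = -9 + (8 + 2*4)/8 = -9 + (8 + 8)/8 = -9 + (1/8)*16 = -9 + 2 = -7)
T = -1/609 (T = 1/(-602 - 7) = 1/(-609) = -1/609 ≈ -0.0016420)
T*c(-9) + 1513 = -1/609*(-9)**2 + 1513 = -1/609*81 + 1513 = -27/203 + 1513 = 307112/203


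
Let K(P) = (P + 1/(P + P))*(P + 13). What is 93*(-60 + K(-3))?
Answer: -8525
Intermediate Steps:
K(P) = (13 + P)*(P + 1/(2*P)) (K(P) = (P + 1/(2*P))*(13 + P) = (13 + P)*(P + 1/(2*P)))
93*(-60 + K(-3)) = 93*(-60 + (½ + (-3)² + 13*(-3) + (13/2)/(-3))) = 93*(-60 + (½ + 9 - 39 + (13/2)*(-⅓))) = 93*(-60 + (½ + 9 - 39 - 13/6)) = 93*(-60 - 95/3) = 93*(-275/3) = -8525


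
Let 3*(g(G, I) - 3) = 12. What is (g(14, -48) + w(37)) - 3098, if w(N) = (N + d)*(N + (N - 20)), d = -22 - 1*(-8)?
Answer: -1849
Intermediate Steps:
d = -14 (d = -22 + 8 = -14)
g(G, I) = 7 (g(G, I) = 3 + (⅓)*12 = 3 + 4 = 7)
w(N) = (-20 + 2*N)*(-14 + N) (w(N) = (N - 14)*(N + (N - 20)) = (-14 + N)*(N + (-20 + N)) = (-14 + N)*(-20 + 2*N) = (-20 + 2*N)*(-14 + N))
(g(14, -48) + w(37)) - 3098 = (7 + (280 - 48*37 + 2*37²)) - 3098 = (7 + (280 - 1776 + 2*1369)) - 3098 = (7 + (280 - 1776 + 2738)) - 3098 = (7 + 1242) - 3098 = 1249 - 3098 = -1849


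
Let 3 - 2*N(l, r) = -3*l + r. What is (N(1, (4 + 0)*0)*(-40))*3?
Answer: -360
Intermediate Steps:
N(l, r) = 3/2 - r/2 + 3*l/2 (N(l, r) = 3/2 - (-3*l + r)/2 = 3/2 - (r - 3*l)/2 = 3/2 + (-r/2 + 3*l/2) = 3/2 - r/2 + 3*l/2)
(N(1, (4 + 0)*0)*(-40))*3 = ((3/2 - (4 + 0)*0/2 + (3/2)*1)*(-40))*3 = ((3/2 - 2*0 + 3/2)*(-40))*3 = ((3/2 - ½*0 + 3/2)*(-40))*3 = ((3/2 + 0 + 3/2)*(-40))*3 = (3*(-40))*3 = -120*3 = -360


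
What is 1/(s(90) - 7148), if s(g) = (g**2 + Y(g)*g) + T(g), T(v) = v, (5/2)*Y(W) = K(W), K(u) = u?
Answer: 1/4282 ≈ 0.00023354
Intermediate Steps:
Y(W) = 2*W/5
s(g) = g + 7*g**2/5 (s(g) = (g**2 + (2*g/5)*g) + g = (g**2 + 2*g**2/5) + g = 7*g**2/5 + g = g + 7*g**2/5)
1/(s(90) - 7148) = 1/((1/5)*90*(5 + 7*90) - 7148) = 1/((1/5)*90*(5 + 630) - 7148) = 1/((1/5)*90*635 - 7148) = 1/(11430 - 7148) = 1/4282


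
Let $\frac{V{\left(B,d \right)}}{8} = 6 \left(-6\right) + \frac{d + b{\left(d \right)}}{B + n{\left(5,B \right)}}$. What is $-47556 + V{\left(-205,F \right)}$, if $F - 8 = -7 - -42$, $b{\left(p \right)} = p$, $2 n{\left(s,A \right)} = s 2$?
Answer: $- \frac{1196186}{25} \approx -47847.0$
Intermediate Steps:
$n{\left(s,A \right)} = s$ ($n{\left(s,A \right)} = \frac{s 2}{2} = \frac{2 s}{2} = s$)
$F = 43$ ($F = 8 - -35 = 8 + \left(-7 + 42\right) = 8 + 35 = 43$)
$V{\left(B,d \right)} = -288 + \frac{16 d}{5 + B}$ ($V{\left(B,d \right)} = 8 \left(6 \left(-6\right) + \frac{d + d}{B + 5}\right) = 8 \left(-36 + \frac{2 d}{5 + B}\right) = -288 + \frac{16 d}{5 + B}$)
$-47556 + V{\left(-205,F \right)} = -47556 + \frac{16 \left(-90 + 43 - -3690\right)}{5 - 205} = -47556 + \frac{16 \left(-90 + 43 + 3690\right)}{-200} = -47556 + 16 \left(- \frac{1}{200}\right) 3643 = -47556 - \frac{7286}{25} = - \frac{1196186}{25}$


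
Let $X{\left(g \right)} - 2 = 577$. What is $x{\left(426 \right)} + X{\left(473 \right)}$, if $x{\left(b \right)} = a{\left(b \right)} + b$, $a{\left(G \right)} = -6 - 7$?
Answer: $992$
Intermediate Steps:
$a{\left(G \right)} = -13$ ($a{\left(G \right)} = -6 - 7 = -13$)
$X{\left(g \right)} = 579$ ($X{\left(g \right)} = 2 + 577 = 579$)
$x{\left(b \right)} = -13 + b$
$x{\left(426 \right)} + X{\left(473 \right)} = \left(-13 + 426\right) + 579 = 413 + 579 = 992$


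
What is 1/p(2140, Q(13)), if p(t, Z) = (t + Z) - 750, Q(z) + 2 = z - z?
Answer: 1/1388 ≈ 0.00072046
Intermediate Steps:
Q(z) = -2 (Q(z) = -2 + (z - z) = -2 + 0 = -2)
p(t, Z) = -750 + Z + t (p(t, Z) = (Z + t) - 750 = -750 + Z + t)
1/p(2140, Q(13)) = 1/(-750 - 2 + 2140) = 1/1388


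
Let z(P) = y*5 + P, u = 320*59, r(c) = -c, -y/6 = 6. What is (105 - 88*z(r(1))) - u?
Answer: -2847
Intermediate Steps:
y = -36 (y = -6*6 = -36)
u = 18880
z(P) = -180 + P (z(P) = -36*5 + P = -180 + P)
(105 - 88*z(r(1))) - u = (105 - 88*(-180 - 1*1)) - 1*18880 = (105 - 88*(-180 - 1)) - 18880 = (105 - 88*(-181)) - 18880 = (105 + 15928) - 18880 = 16033 - 18880 = -2847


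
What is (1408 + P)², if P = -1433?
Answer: 625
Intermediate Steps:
(1408 + P)² = (1408 - 1433)² = (-25)² = 625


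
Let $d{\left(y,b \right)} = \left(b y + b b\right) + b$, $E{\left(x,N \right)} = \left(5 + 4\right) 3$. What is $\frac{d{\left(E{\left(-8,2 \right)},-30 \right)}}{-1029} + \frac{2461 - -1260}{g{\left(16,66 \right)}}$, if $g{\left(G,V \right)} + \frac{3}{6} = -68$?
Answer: $- \frac{2555346}{46991} \approx -54.379$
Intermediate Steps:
$E{\left(x,N \right)} = 27$ ($E{\left(x,N \right)} = 9 \cdot 3 = 27$)
$d{\left(y,b \right)} = b + b^{2} + b y$ ($d{\left(y,b \right)} = \left(b y + b^{2}\right) + b = \left(b^{2} + b y\right) + b = b + b^{2} + b y$)
$g{\left(G,V \right)} = - \frac{137}{2}$ ($g{\left(G,V \right)} = - \frac{1}{2} - 68 = - \frac{137}{2}$)
$\frac{d{\left(E{\left(-8,2 \right)},-30 \right)}}{-1029} + \frac{2461 - -1260}{g{\left(16,66 \right)}} = \frac{\left(-30\right) \left(1 - 30 + 27\right)}{-1029} + \frac{2461 - -1260}{- \frac{137}{2}} = \left(-30\right) \left(-2\right) \left(- \frac{1}{1029}\right) + \left(2461 + 1260\right) \left(- \frac{2}{137}\right) = 60 \left(- \frac{1}{1029}\right) + 3721 \left(- \frac{2}{137}\right) = - \frac{20}{343} - \frac{7442}{137} = - \frac{2555346}{46991}$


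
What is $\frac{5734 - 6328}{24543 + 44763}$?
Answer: $- \frac{99}{11551} \approx -0.0085707$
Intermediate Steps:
$\frac{5734 - 6328}{24543 + 44763} = \frac{5734 - 6328}{69306} = \left(-594\right) \frac{1}{69306} = - \frac{99}{11551}$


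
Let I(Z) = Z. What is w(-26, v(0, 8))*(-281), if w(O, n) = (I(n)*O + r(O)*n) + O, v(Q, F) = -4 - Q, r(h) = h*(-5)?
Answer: 124202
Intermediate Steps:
r(h) = -5*h
w(O, n) = O - 4*O*n (w(O, n) = (n*O + (-5*O)*n) + O = (O*n - 5*O*n) + O = -4*O*n + O = O - 4*O*n)
w(-26, v(0, 8))*(-281) = -26*(1 - 4*(-4 - 1*0))*(-281) = -26*(1 - 4*(-4 + 0))*(-281) = -26*(1 - 4*(-4))*(-281) = -26*(1 + 16)*(-281) = -26*17*(-281) = -442*(-281) = 124202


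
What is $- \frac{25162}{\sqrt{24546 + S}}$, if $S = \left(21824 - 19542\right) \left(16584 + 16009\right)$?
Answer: $- \frac{12581 \sqrt{18600443}}{18600443} \approx -2.9171$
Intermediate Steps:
$S = 74377226$ ($S = 2282 \cdot 32593 = 74377226$)
$- \frac{25162}{\sqrt{24546 + S}} = - \frac{25162}{\sqrt{24546 + 74377226}} = - \frac{25162}{\sqrt{74401772}} = - \frac{25162}{2 \sqrt{18600443}} = - 25162 \frac{\sqrt{18600443}}{37200886} = - \frac{12581 \sqrt{18600443}}{18600443}$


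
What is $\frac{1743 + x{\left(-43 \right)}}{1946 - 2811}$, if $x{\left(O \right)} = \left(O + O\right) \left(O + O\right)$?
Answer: $- \frac{9139}{865} \approx -10.565$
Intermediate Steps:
$x{\left(O \right)} = 4 O^{2}$ ($x{\left(O \right)} = 2 O 2 O = 4 O^{2}$)
$\frac{1743 + x{\left(-43 \right)}}{1946 - 2811} = \frac{1743 + 4 \left(-43\right)^{2}}{1946 - 2811} = \frac{1743 + 4 \cdot 1849}{-865} = \left(1743 + 7396\right) \left(- \frac{1}{865}\right) = 9139 \left(- \frac{1}{865}\right) = - \frac{9139}{865}$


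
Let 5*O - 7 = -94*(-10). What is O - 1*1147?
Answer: -4788/5 ≈ -957.60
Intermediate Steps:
O = 947/5 (O = 7/5 + (-94*(-10))/5 = 7/5 + (1/5)*940 = 7/5 + 188 = 947/5 ≈ 189.40)
O - 1*1147 = 947/5 - 1*1147 = 947/5 - 1147 = -4788/5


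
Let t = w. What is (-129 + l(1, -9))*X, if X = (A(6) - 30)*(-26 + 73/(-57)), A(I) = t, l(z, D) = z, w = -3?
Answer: -2189440/19 ≈ -1.1523e+5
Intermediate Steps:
t = -3
A(I) = -3
X = 17105/19 (X = (-3 - 30)*(-26 + 73/(-57)) = -33*(-26 + 73*(-1/57)) = -33*(-26 - 73/57) = -33*(-1555/57) = 17105/19 ≈ 900.26)
(-129 + l(1, -9))*X = (-129 + 1)*(17105/19) = -128*17105/19 = -2189440/19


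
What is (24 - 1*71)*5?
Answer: -235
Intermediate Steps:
(24 - 1*71)*5 = (24 - 71)*5 = -47*5 = -235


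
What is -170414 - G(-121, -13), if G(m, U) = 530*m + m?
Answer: -106163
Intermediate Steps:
G(m, U) = 531*m
-170414 - G(-121, -13) = -170414 - 531*(-121) = -170414 - 1*(-64251) = -170414 + 64251 = -106163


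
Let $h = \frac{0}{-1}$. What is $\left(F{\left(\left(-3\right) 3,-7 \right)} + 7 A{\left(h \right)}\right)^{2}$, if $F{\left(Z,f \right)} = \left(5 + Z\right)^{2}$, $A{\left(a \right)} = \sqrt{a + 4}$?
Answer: $900$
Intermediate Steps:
$h = 0$ ($h = 0 \left(-1\right) = 0$)
$A{\left(a \right)} = \sqrt{4 + a}$
$\left(F{\left(\left(-3\right) 3,-7 \right)} + 7 A{\left(h \right)}\right)^{2} = \left(\left(5 - 9\right)^{2} + 7 \sqrt{4 + 0}\right)^{2} = \left(\left(5 - 9\right)^{2} + 7 \sqrt{4}\right)^{2} = \left(\left(-4\right)^{2} + 7 \cdot 2\right)^{2} = \left(16 + 14\right)^{2} = 30^{2} = 900$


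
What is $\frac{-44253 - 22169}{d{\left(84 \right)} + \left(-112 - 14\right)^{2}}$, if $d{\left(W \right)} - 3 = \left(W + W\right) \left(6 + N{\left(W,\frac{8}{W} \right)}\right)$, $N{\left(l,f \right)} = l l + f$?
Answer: $- \frac{66422}{1202311} \approx -0.055245$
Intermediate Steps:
$N{\left(l,f \right)} = f + l^{2}$ ($N{\left(l,f \right)} = l^{2} + f = f + l^{2}$)
$d{\left(W \right)} = 3 + 2 W \left(6 + W^{2} + \frac{8}{W}\right)$ ($d{\left(W \right)} = 3 + \left(W + W\right) \left(6 + \left(\frac{8}{W} + W^{2}\right)\right) = 3 + 2 W \left(6 + \left(W^{2} + \frac{8}{W}\right)\right) = 3 + 2 W \left(6 + W^{2} + \frac{8}{W}\right)$)
$\frac{-44253 - 22169}{d{\left(84 \right)} + \left(-112 - 14\right)^{2}} = \frac{-44253 - 22169}{\left(19 + 2 \cdot 84^{3} + 12 \cdot 84\right) + \left(-112 - 14\right)^{2}} = - \frac{66422}{\left(19 + 2 \cdot 592704 + 1008\right) + \left(-126\right)^{2}} = - \frac{66422}{\left(19 + 1185408 + 1008\right) + 15876} = - \frac{66422}{1186435 + 15876} = - \frac{66422}{1202311}$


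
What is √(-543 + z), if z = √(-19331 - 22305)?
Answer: √(-543 + 2*I*√10409) ≈ 4.3054 + 23.697*I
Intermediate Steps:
z = 2*I*√10409 (z = √(-41636) = 2*I*√10409 ≈ 204.05*I)
√(-543 + z) = √(-543 + 2*I*√10409)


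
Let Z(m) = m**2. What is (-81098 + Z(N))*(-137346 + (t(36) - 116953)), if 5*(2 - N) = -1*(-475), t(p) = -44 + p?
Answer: 18424287843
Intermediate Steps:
N = -93 (N = 2 - (-1)*(-475)/5 = 2 - 1/5*475 = 2 - 95 = -93)
(-81098 + Z(N))*(-137346 + (t(36) - 116953)) = (-81098 + (-93)**2)*(-137346 + ((-44 + 36) - 116953)) = (-81098 + 8649)*(-137346 + (-8 - 116953)) = -72449*(-137346 - 116961) = -72449*(-254307) = 18424287843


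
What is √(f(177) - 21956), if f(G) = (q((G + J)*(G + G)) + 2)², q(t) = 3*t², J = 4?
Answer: 8*√2370226684418057546 ≈ 1.2316e+10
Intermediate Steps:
f(G) = (2 + 12*G²*(4 + G)²)² (f(G) = (3*((G + 4)*(G + G))² + 2)² = (3*((4 + G)*(2*G))² + 2)² = (3*(2*G*(4 + G))² + 2)² = (3*(4*G²*(4 + G)²) + 2)² = (12*G²*(4 + G)² + 2)² = (2 + 12*G²*(4 + G)²)²)
√(f(177) - 21956) = √(4*(1 + 6*177²*(4 + 177)²)² - 21956) = √(4*(1 + 6*31329*181²)² - 21956) = √(4*(1 + 6*31329*32761)² - 21956) = √(4*(1 + 6158216214)² - 21956) = √(4*6158216215² - 21956) = √(4*37923626950688926225 - 21956) = √(151694507802755704900 - 21956) = √151694507802755682944 = 8*√2370226684418057546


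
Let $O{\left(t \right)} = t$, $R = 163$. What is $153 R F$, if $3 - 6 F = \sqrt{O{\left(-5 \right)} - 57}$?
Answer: $\frac{24939}{2} - \frac{8313 i \sqrt{62}}{2} \approx 12470.0 - 32728.0 i$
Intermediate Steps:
$F = \frac{1}{2} - \frac{i \sqrt{62}}{6}$ ($F = \frac{1}{2} - \frac{\sqrt{-5 - 57}}{6} = \frac{1}{2} - \frac{\sqrt{-62}}{6} = \frac{1}{2} - \frac{i \sqrt{62}}{6} \approx 0.5 - 1.3123 i$)
$153 R F = 153 \cdot 163 \left(\frac{1}{2} - \frac{i \sqrt{62}}{6}\right) = 24939 \left(\frac{1}{2} - \frac{i \sqrt{62}}{6}\right) = \frac{24939}{2} - \frac{8313 i \sqrt{62}}{2}$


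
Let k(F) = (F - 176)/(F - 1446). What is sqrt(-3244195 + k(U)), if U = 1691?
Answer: 2*I*sqrt(39741313)/7 ≈ 1801.2*I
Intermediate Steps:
k(F) = (-176 + F)/(-1446 + F)
sqrt(-3244195 + k(U)) = sqrt(-3244195 + (-176 + 1691)/(-1446 + 1691)) = sqrt(-3244195 + 1515/245) = sqrt(-3244195 + (1/245)*1515) = sqrt(-3244195 + 303/49) = sqrt(-158965252/49) = 2*I*sqrt(39741313)/7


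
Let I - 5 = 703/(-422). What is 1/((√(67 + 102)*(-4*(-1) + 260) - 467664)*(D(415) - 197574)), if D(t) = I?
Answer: 211/19352629951236 ≈ 1.0903e-11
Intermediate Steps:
I = 1407/422 (I = 5 + 703/(-422) = 5 + 703*(-1/422) = 5 - 703/422 = 1407/422 ≈ 3.3341)
D(t) = 1407/422
1/((√(67 + 102)*(-4*(-1) + 260) - 467664)*(D(415) - 197574)) = 1/((√(67 + 102)*(-4*(-1) + 260) - 467664)*(1407/422 - 197574)) = 1/((√169*(4 + 260) - 467664)*(-83374821/422)) = 1/((13*264 - 467664)*(-83374821/422)) = 1/((3432 - 467664)*(-83374821/422)) = 1/(-464232*(-83374821/422)) = 1/(19352629951236/211) = 211/19352629951236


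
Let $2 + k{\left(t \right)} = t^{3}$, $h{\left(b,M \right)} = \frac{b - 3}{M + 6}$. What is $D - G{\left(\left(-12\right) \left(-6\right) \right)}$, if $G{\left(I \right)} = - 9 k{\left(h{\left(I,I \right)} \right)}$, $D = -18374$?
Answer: $- \frac{323148289}{17576} \approx -18386.0$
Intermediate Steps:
$h{\left(b,M \right)} = \frac{-3 + b}{6 + M}$
$k{\left(t \right)} = -2 + t^{3}$
$G{\left(I \right)} = 18 - \frac{9 \left(-3 + I\right)^{3}}{\left(6 + I\right)^{3}}$ ($G{\left(I \right)} = - 9 \left(-2 + \left(\frac{-3 + I}{6 + I}\right)^{3}\right) = - 9 \left(-2 + \frac{\left(-3 + I\right)^{3}}{\left(6 + I\right)^{3}}\right) = 18 - \frac{9 \left(-3 + I\right)^{3}}{\left(6 + I\right)^{3}}$)
$D - G{\left(\left(-12\right) \left(-6\right) \right)} = -18374 - \left(18 - \frac{9 \left(-3 - -72\right)^{3}}{\left(6 - -72\right)^{3}}\right) = -18374 - \left(18 - \frac{9 \left(-3 + 72\right)^{3}}{\left(6 + 72\right)^{3}}\right) = -18374 - \left(18 - \frac{9 \cdot 69^{3}}{474552}\right) = -18374 - \left(18 - 2956581 \cdot \frac{1}{474552}\right) = -18374 - \left(18 - \frac{109503}{17576}\right) = -18374 - \frac{206865}{17576} = - \frac{323148289}{17576}$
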